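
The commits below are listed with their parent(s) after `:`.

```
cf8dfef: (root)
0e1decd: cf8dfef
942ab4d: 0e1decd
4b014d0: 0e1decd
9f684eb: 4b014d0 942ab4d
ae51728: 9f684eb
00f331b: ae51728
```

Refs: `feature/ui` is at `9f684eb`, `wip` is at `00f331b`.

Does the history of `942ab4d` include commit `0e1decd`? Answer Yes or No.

Ancestors of 942ab4d (commits reachable by following parents): {0e1decd, 942ab4d, cf8dfef}.
0e1decd is in that set, so it is an ancestor of 942ab4d.

Yes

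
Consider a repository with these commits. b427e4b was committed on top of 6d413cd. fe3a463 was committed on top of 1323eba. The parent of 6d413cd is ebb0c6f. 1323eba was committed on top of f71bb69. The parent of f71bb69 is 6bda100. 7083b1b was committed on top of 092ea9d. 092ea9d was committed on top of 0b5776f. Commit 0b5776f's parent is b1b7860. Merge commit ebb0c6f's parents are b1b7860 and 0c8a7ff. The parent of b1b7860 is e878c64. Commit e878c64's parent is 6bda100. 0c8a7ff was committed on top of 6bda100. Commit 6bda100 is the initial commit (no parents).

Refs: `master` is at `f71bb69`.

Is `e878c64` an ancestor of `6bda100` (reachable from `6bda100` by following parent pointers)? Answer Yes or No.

Ancestors of 6bda100: {6bda100}.
e878c64 is not in that set, so it is not an ancestor of 6bda100.

No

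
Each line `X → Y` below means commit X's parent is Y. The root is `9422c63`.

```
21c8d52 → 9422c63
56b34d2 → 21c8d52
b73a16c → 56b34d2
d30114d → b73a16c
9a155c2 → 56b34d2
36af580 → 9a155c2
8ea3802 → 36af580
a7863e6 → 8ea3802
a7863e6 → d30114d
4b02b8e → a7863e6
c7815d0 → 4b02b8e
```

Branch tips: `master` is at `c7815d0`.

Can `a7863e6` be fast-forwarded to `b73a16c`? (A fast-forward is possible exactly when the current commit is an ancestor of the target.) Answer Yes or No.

A fast-forward from a7863e6 to b73a16c is possible iff a7863e6 is an ancestor of b73a16c.
Ancestors of b73a16c: {21c8d52, 56b34d2, 9422c63, b73a16c}.
a7863e6 is not among them, so fast-forward is not possible.

No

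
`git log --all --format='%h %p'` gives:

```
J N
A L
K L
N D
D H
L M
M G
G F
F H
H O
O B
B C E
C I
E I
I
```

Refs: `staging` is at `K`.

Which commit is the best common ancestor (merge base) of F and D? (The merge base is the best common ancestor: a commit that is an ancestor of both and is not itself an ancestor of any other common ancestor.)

Ancestors of F: {B, C, E, F, H, I, O}.
Ancestors of D: {B, C, D, E, H, I, O}.
Common ancestors: {B, C, E, H, I, O}.
Among these, H is not an ancestor of any other common ancestor — it is the merge base.

H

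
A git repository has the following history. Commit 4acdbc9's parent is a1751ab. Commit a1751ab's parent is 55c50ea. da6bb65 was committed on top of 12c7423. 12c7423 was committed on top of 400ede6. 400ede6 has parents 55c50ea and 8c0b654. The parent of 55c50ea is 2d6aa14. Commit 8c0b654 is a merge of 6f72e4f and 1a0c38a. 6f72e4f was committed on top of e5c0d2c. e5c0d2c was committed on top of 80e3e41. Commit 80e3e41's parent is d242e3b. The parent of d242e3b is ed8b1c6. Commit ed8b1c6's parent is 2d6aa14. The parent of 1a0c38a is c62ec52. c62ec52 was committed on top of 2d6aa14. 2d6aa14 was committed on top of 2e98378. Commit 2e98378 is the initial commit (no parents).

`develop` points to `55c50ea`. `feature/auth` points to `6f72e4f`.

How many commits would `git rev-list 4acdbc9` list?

5

Walking parent pointers from 4acdbc9: reachable set = {2d6aa14, 2e98378, 4acdbc9, 55c50ea, a1751ab}.
That is 5 commits.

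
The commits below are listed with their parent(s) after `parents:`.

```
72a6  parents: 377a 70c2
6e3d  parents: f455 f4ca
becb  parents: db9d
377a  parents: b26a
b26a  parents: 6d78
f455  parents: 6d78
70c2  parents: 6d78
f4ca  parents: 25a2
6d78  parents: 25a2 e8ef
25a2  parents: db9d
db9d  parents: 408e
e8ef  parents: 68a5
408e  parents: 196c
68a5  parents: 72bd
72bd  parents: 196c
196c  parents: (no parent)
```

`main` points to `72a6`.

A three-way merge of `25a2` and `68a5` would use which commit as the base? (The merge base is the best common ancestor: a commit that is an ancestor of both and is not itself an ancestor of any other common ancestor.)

Ancestors of 25a2: {196c, 25a2, 408e, db9d}.
Ancestors of 68a5: {196c, 68a5, 72bd}.
Common ancestors: {196c}.
The only common ancestor is 196c, so it is the merge base.

196c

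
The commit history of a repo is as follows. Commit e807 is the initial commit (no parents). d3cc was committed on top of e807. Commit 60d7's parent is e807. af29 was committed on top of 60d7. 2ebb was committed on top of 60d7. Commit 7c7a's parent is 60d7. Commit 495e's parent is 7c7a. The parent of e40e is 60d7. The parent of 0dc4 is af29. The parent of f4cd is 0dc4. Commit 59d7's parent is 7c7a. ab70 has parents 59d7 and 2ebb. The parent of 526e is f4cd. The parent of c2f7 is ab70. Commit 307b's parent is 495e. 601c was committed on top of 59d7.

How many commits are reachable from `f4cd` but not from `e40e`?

Reachable from f4cd: {0dc4, 60d7, af29, e807, f4cd}.
Reachable from e40e: {60d7, e40e, e807}.
In f4cd's history but not e40e's: {0dc4, af29, f4cd} — 3 commits.

3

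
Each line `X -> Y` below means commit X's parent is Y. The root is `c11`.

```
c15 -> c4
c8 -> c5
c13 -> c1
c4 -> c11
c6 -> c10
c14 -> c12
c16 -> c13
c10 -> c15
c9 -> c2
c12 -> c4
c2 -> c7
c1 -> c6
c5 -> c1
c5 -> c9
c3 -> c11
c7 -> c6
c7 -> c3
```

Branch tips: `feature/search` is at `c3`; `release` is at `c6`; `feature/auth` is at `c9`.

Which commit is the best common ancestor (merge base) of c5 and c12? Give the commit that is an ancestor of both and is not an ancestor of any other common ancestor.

c4

Ancestors of c5: {c1, c10, c11, c15, c2, c3, c4, c5, c6, c7, c9}.
Ancestors of c12: {c11, c12, c4}.
Common ancestors: {c11, c4}.
Among these, c4 is not an ancestor of any other common ancestor — it is the merge base.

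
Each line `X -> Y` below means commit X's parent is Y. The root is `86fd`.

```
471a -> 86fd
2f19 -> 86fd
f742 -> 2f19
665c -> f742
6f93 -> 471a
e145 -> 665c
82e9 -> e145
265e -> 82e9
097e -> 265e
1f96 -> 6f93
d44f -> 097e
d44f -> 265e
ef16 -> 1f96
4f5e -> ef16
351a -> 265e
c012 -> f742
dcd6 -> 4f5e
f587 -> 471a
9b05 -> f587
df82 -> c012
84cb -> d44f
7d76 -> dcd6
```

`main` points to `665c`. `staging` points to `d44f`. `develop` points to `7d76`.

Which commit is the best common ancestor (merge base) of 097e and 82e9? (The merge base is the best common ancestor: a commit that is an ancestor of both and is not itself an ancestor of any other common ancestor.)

Ancestors of 097e: {097e, 265e, 2f19, 665c, 82e9, 86fd, e145, f742}.
Ancestors of 82e9: {2f19, 665c, 82e9, 86fd, e145, f742}.
Common ancestors: {2f19, 665c, 82e9, 86fd, e145, f742}.
Among these, 82e9 is not an ancestor of any other common ancestor — it is the merge base.

82e9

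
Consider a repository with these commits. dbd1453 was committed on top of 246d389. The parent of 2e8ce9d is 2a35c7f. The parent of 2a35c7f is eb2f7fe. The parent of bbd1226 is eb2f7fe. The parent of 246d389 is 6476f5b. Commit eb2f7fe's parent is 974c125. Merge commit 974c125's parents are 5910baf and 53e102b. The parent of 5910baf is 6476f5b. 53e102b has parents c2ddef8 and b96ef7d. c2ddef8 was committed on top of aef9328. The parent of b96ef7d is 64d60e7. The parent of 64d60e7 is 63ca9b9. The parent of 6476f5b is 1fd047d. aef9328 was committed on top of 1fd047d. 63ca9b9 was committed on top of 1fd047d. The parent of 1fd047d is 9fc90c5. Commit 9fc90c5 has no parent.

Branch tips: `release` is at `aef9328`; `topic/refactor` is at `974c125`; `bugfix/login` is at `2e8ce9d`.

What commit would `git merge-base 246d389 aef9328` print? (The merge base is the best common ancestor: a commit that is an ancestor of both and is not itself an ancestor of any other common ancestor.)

Ancestors of 246d389: {1fd047d, 246d389, 6476f5b, 9fc90c5}.
Ancestors of aef9328: {1fd047d, 9fc90c5, aef9328}.
Common ancestors: {1fd047d, 9fc90c5}.
Among these, 1fd047d is not an ancestor of any other common ancestor — it is the merge base.

1fd047d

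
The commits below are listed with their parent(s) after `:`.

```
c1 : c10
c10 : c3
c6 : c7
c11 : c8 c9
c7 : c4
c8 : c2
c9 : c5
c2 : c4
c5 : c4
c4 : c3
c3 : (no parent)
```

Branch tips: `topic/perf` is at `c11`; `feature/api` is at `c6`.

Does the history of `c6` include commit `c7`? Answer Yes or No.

Ancestors of c6 (commits reachable by following parents): {c3, c4, c6, c7}.
c7 is in that set, so it is an ancestor of c6.

Yes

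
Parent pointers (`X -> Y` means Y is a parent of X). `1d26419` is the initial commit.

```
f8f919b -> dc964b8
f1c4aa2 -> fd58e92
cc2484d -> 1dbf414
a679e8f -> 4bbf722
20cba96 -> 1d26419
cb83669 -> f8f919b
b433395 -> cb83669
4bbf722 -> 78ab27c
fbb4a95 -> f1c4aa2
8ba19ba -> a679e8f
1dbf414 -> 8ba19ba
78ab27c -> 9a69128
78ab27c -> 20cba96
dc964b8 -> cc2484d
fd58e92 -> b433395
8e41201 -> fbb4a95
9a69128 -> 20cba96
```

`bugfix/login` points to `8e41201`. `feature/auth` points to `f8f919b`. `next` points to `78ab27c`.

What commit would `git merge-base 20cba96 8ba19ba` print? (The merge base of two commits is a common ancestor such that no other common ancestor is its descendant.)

Ancestors of 20cba96: {1d26419, 20cba96}.
Ancestors of 8ba19ba: {1d26419, 20cba96, 4bbf722, 78ab27c, 8ba19ba, 9a69128, a679e8f}.
Common ancestors: {1d26419, 20cba96}.
Among these, 20cba96 is not an ancestor of any other common ancestor — it is the merge base.

20cba96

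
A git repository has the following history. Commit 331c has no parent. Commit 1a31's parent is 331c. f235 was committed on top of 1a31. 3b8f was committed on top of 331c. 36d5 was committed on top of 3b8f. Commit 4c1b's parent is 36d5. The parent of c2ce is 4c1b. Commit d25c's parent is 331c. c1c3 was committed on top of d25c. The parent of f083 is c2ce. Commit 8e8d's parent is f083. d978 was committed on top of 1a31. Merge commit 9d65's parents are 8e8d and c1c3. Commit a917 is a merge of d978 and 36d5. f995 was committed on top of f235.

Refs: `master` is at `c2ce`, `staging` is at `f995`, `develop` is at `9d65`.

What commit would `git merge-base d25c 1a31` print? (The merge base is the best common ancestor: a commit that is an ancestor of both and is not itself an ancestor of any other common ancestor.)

Ancestors of d25c: {331c, d25c}.
Ancestors of 1a31: {1a31, 331c}.
Common ancestors: {331c}.
The only common ancestor is 331c, so it is the merge base.

331c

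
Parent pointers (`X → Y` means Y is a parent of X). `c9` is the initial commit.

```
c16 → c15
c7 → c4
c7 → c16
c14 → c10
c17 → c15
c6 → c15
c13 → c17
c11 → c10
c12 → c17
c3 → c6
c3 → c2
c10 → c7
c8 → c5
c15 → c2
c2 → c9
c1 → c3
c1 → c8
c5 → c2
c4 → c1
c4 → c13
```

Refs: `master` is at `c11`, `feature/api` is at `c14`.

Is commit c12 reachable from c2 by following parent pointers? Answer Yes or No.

Ancestors of c2: {c2, c9}.
c12 is not in that set, so it is not an ancestor of c2.

No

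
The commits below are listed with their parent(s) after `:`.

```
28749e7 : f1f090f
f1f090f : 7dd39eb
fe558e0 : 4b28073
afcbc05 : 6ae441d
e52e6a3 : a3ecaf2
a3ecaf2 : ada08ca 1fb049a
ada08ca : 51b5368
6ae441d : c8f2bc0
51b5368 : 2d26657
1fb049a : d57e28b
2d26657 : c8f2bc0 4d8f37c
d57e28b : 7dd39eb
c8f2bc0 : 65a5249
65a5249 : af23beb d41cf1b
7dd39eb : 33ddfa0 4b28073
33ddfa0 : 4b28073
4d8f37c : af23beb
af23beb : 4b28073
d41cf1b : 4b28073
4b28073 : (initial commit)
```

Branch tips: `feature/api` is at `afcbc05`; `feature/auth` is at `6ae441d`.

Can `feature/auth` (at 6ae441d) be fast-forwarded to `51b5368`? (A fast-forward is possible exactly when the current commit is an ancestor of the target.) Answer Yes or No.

A fast-forward from 6ae441d to 51b5368 is possible iff 6ae441d is an ancestor of 51b5368.
Ancestors of 51b5368: {2d26657, 4b28073, 4d8f37c, 51b5368, 65a5249, af23beb, c8f2bc0, d41cf1b}.
6ae441d is not among them, so fast-forward is not possible.

No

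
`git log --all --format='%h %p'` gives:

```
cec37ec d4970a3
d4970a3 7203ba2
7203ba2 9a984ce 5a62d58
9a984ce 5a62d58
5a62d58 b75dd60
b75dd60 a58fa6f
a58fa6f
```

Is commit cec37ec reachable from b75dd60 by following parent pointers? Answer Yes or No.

No

Ancestors of b75dd60: {a58fa6f, b75dd60}.
cec37ec is not in that set, so it is not an ancestor of b75dd60.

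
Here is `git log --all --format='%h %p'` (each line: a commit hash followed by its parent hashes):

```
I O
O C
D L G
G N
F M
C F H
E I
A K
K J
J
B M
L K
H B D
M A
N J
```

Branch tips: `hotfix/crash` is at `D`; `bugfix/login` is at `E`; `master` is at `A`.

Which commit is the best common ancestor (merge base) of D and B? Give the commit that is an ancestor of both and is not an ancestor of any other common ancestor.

K

Ancestors of D: {D, G, J, K, L, N}.
Ancestors of B: {A, B, J, K, M}.
Common ancestors: {J, K}.
Among these, K is not an ancestor of any other common ancestor — it is the merge base.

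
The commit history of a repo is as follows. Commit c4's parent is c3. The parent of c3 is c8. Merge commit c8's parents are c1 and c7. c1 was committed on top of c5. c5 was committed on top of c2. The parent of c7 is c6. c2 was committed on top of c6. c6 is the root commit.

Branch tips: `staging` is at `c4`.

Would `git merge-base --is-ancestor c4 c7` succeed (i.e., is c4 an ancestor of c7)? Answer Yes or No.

Ancestors of c7: {c6, c7}.
c4 is not in that set, so it is not an ancestor of c7.

No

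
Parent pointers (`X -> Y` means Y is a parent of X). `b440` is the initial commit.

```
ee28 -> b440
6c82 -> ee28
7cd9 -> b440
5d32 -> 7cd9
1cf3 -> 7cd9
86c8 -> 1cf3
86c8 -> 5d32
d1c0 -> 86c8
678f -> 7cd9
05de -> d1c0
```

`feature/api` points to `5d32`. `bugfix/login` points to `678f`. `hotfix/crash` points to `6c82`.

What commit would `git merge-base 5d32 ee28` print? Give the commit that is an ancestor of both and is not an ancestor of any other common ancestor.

b440

Ancestors of 5d32: {5d32, 7cd9, b440}.
Ancestors of ee28: {b440, ee28}.
Common ancestors: {b440}.
The only common ancestor is b440, so it is the merge base.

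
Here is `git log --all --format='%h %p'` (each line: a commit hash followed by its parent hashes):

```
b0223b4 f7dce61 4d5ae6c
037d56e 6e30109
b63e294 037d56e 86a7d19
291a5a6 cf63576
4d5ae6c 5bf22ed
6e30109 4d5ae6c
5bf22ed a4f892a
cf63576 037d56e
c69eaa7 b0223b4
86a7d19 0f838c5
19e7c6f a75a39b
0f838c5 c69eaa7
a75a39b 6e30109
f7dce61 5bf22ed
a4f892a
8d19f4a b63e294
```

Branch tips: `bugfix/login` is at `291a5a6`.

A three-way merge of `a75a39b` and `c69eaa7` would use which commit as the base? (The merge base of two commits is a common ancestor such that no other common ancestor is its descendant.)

4d5ae6c

Ancestors of a75a39b: {4d5ae6c, 5bf22ed, 6e30109, a4f892a, a75a39b}.
Ancestors of c69eaa7: {4d5ae6c, 5bf22ed, a4f892a, b0223b4, c69eaa7, f7dce61}.
Common ancestors: {4d5ae6c, 5bf22ed, a4f892a}.
Among these, 4d5ae6c is not an ancestor of any other common ancestor — it is the merge base.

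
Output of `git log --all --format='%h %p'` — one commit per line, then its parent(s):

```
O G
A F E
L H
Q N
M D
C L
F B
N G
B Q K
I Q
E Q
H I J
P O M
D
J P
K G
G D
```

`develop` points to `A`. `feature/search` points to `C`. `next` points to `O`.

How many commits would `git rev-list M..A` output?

8

Reachable from A: {A, B, D, E, F, G, K, N, Q}.
Reachable from M: {D, M}.
In A's history but not M's: {A, B, E, F, G, K, N, Q} — 8 commits.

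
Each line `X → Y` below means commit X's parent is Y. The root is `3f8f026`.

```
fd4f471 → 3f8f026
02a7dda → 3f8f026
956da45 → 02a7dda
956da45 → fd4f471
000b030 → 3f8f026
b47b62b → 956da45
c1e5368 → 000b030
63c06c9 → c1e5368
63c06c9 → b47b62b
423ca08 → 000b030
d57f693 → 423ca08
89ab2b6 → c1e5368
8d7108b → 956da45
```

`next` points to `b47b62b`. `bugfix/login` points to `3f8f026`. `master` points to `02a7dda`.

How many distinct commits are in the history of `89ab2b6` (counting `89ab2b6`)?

Walking parent pointers from 89ab2b6: reachable set = {000b030, 3f8f026, 89ab2b6, c1e5368}.
That is 4 commits.

4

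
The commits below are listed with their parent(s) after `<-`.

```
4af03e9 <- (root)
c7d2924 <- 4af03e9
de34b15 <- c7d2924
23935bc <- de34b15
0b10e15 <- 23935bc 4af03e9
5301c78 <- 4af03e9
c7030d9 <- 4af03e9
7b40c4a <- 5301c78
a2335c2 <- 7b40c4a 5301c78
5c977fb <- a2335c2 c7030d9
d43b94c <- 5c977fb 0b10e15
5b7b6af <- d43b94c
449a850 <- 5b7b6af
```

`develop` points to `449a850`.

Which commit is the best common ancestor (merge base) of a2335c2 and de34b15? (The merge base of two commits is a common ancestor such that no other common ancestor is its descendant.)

Ancestors of a2335c2: {4af03e9, 5301c78, 7b40c4a, a2335c2}.
Ancestors of de34b15: {4af03e9, c7d2924, de34b15}.
Common ancestors: {4af03e9}.
The only common ancestor is 4af03e9, so it is the merge base.

4af03e9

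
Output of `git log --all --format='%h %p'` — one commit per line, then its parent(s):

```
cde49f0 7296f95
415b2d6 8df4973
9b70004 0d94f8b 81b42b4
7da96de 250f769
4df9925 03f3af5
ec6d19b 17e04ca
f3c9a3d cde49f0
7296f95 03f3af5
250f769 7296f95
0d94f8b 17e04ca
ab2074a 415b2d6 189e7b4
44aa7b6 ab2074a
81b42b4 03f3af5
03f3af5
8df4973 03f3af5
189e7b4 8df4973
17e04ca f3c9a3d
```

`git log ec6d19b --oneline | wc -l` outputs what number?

Walking parent pointers from ec6d19b: reachable set = {03f3af5, 17e04ca, 7296f95, cde49f0, ec6d19b, f3c9a3d}.
That is 6 commits.

6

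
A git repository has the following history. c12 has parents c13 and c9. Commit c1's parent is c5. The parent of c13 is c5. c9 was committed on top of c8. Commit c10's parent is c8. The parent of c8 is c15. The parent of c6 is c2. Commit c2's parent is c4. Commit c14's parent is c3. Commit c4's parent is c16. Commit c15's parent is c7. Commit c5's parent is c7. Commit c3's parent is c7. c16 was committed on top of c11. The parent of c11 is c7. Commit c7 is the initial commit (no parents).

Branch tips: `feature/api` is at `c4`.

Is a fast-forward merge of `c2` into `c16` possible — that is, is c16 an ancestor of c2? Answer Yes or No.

A fast-forward from c16 to c2 is possible iff c16 is an ancestor of c2.
Ancestors of c2: {c11, c16, c2, c4, c7}.
c16 is among them, so fast-forward is possible.

Yes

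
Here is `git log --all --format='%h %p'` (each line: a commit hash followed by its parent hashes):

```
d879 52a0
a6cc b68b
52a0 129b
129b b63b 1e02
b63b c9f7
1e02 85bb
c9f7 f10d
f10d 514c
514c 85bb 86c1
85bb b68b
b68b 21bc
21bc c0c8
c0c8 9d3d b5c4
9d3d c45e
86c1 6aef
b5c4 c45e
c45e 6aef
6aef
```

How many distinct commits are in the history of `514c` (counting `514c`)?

10

Walking parent pointers from 514c: reachable set = {21bc, 514c, 6aef, 85bb, 86c1, 9d3d, b5c4, b68b, c0c8, c45e}.
That is 10 commits.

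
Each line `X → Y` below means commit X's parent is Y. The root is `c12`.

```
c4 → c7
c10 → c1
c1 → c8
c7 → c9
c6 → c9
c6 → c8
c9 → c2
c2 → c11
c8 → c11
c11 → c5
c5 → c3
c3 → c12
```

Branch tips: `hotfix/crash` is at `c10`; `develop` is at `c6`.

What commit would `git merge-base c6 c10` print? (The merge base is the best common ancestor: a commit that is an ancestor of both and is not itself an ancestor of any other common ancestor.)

Ancestors of c6: {c11, c12, c2, c3, c5, c6, c8, c9}.
Ancestors of c10: {c1, c10, c11, c12, c3, c5, c8}.
Common ancestors: {c11, c12, c3, c5, c8}.
Among these, c8 is not an ancestor of any other common ancestor — it is the merge base.

c8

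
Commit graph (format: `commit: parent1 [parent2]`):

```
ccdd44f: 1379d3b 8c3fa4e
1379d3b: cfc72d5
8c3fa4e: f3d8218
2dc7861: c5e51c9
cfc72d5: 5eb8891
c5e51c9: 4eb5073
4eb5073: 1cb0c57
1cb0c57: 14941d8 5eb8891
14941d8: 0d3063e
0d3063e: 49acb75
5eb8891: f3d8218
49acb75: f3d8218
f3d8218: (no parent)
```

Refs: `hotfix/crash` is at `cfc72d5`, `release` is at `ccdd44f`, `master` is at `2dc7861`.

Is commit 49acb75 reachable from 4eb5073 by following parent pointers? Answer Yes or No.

Ancestors of 4eb5073 (commits reachable by following parents): {0d3063e, 14941d8, 1cb0c57, 49acb75, 4eb5073, 5eb8891, f3d8218}.
49acb75 is in that set, so it is an ancestor of 4eb5073.

Yes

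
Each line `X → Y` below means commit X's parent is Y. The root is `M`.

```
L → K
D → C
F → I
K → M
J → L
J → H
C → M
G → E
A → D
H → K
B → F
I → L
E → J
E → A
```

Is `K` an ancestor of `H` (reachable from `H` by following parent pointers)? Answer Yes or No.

Yes

Ancestors of H (commits reachable by following parents): {H, K, M}.
K is in that set, so it is an ancestor of H.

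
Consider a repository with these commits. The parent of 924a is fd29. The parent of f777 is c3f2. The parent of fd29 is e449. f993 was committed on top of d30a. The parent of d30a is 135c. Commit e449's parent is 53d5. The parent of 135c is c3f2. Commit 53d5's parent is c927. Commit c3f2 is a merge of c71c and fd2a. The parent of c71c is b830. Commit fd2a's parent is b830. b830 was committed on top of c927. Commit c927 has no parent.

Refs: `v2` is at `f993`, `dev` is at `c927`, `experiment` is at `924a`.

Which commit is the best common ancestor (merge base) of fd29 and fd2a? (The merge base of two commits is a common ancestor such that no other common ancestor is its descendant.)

Ancestors of fd29: {53d5, c927, e449, fd29}.
Ancestors of fd2a: {b830, c927, fd2a}.
Common ancestors: {c927}.
The only common ancestor is c927, so it is the merge base.

c927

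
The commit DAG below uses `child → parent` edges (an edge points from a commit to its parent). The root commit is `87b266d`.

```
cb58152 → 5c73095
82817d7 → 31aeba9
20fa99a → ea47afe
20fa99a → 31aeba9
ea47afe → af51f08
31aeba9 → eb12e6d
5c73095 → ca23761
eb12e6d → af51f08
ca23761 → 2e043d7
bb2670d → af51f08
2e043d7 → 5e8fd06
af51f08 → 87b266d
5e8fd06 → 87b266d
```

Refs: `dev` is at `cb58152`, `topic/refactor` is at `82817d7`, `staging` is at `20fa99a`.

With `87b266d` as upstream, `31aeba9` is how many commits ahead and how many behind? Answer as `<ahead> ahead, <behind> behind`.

3 ahead, 0 behind

Reachable from 31aeba9: {31aeba9, 87b266d, af51f08, eb12e6d}.
Reachable from 87b266d: {87b266d}.
Only in 31aeba9's history (ahead): {31aeba9, af51f08, eb12e6d} — 3.
Only in 87b266d's history (behind): {} — 0.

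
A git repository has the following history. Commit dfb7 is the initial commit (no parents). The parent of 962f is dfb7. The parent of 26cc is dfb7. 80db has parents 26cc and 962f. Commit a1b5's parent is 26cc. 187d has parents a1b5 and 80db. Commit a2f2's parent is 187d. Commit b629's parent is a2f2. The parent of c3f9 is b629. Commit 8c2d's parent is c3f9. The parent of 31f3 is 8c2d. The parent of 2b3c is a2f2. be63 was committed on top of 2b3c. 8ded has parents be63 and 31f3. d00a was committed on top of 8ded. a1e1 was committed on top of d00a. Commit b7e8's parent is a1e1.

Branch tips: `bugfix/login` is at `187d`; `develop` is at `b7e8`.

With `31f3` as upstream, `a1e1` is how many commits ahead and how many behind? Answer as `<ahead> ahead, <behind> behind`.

5 ahead, 0 behind

Reachable from a1e1: {187d, 26cc, 2b3c, 31f3, 80db, 8c2d, 8ded, 962f, a1b5, a1e1, a2f2, b629, be63, c3f9, d00a, dfb7}.
Reachable from 31f3: {187d, 26cc, 31f3, 80db, 8c2d, 962f, a1b5, a2f2, b629, c3f9, dfb7}.
Only in a1e1's history (ahead): {2b3c, 8ded, a1e1, be63, d00a} — 5.
Only in 31f3's history (behind): {} — 0.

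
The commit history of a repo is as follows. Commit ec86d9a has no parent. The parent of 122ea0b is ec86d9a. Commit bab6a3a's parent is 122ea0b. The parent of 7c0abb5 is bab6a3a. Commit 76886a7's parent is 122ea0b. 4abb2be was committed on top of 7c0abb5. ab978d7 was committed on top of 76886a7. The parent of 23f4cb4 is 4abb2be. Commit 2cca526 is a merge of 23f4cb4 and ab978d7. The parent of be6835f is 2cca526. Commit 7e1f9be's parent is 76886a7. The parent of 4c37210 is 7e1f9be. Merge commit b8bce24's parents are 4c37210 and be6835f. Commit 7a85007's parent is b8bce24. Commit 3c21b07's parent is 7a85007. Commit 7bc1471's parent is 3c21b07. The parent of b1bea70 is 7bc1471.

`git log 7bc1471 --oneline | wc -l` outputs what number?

16

Walking parent pointers from 7bc1471: reachable set = {122ea0b, 23f4cb4, 2cca526, 3c21b07, 4abb2be, 4c37210, 76886a7, 7a85007, 7bc1471, 7c0abb5, 7e1f9be, ab978d7, b8bce24, bab6a3a, be6835f, ec86d9a}.
That is 16 commits.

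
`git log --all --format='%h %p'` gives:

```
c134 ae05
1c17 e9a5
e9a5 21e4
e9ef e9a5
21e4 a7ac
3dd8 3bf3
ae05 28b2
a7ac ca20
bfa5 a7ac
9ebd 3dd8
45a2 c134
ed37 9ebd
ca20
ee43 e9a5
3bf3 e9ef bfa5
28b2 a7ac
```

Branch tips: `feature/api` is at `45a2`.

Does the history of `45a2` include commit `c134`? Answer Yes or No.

Ancestors of 45a2 (commits reachable by following parents): {28b2, 45a2, a7ac, ae05, c134, ca20}.
c134 is in that set, so it is an ancestor of 45a2.

Yes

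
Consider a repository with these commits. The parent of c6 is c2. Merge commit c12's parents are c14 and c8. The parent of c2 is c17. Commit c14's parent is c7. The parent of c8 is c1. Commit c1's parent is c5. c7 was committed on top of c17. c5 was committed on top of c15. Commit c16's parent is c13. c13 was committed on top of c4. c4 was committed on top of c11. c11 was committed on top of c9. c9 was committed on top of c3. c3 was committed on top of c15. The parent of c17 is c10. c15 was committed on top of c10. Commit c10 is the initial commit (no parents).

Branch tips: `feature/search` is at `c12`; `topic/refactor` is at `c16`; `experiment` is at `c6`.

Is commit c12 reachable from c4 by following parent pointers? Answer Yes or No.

No

Ancestors of c4: {c10, c11, c15, c3, c4, c9}.
c12 is not in that set, so it is not an ancestor of c4.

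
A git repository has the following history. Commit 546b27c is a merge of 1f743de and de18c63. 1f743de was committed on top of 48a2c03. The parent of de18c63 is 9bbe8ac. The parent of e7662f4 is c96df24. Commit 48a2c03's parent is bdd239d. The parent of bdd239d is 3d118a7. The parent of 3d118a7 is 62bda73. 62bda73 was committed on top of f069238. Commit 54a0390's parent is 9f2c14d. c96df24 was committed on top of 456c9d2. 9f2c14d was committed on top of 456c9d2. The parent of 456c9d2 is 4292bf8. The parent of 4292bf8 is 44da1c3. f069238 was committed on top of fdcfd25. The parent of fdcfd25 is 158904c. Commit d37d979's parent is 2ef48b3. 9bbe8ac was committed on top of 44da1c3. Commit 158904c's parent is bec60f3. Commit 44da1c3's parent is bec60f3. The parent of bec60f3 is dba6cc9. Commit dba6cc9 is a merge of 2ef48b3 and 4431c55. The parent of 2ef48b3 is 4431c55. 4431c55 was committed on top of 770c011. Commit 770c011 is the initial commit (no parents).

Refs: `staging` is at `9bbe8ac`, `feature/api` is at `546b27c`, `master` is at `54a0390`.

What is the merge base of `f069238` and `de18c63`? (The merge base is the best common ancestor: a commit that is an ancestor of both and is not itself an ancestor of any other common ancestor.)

Ancestors of f069238: {158904c, 2ef48b3, 4431c55, 770c011, bec60f3, dba6cc9, f069238, fdcfd25}.
Ancestors of de18c63: {2ef48b3, 4431c55, 44da1c3, 770c011, 9bbe8ac, bec60f3, dba6cc9, de18c63}.
Common ancestors: {2ef48b3, 4431c55, 770c011, bec60f3, dba6cc9}.
Among these, bec60f3 is not an ancestor of any other common ancestor — it is the merge base.

bec60f3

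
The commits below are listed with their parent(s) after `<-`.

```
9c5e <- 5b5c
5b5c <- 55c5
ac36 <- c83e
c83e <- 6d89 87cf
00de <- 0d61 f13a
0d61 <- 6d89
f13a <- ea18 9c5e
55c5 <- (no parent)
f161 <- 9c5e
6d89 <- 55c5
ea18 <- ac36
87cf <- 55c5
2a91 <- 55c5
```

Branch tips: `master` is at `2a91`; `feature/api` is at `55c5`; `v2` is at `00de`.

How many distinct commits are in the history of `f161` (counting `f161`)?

Walking parent pointers from f161: reachable set = {55c5, 5b5c, 9c5e, f161}.
That is 4 commits.

4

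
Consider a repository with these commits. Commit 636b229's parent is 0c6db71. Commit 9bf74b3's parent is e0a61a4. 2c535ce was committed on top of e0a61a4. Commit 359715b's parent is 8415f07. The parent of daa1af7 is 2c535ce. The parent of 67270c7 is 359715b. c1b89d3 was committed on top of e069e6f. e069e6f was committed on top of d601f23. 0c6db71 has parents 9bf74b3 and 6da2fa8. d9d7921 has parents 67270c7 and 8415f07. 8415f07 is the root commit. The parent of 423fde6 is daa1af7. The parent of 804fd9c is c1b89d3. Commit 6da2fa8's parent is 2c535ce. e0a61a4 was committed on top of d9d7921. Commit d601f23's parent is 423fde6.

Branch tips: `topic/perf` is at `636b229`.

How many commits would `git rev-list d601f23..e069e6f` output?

1

Reachable from e069e6f: {2c535ce, 359715b, 423fde6, 67270c7, 8415f07, d601f23, d9d7921, daa1af7, e069e6f, e0a61a4}.
Reachable from d601f23: {2c535ce, 359715b, 423fde6, 67270c7, 8415f07, d601f23, d9d7921, daa1af7, e0a61a4}.
In e069e6f's history but not d601f23's: {e069e6f} — 1 commit.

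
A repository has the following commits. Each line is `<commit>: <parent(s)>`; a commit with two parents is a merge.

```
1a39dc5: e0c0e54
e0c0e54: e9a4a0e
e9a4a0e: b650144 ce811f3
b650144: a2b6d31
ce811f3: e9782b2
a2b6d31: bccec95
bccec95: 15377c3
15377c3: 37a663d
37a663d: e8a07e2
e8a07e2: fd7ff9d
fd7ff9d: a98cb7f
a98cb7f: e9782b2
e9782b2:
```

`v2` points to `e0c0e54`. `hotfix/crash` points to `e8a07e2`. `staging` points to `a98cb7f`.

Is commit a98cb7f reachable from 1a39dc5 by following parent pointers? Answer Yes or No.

Yes

Ancestors of 1a39dc5 (commits reachable by following parents): {15377c3, 1a39dc5, 37a663d, a2b6d31, a98cb7f, b650144, bccec95, ce811f3, e0c0e54, e8a07e2, e9782b2, e9a4a0e, fd7ff9d}.
a98cb7f is in that set, so it is an ancestor of 1a39dc5.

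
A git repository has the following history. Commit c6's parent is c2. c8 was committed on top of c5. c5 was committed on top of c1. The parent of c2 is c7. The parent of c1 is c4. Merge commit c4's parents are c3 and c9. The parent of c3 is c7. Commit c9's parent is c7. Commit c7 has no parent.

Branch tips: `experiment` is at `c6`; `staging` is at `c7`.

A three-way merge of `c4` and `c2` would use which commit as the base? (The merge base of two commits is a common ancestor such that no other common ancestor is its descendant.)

Ancestors of c4: {c3, c4, c7, c9}.
Ancestors of c2: {c2, c7}.
Common ancestors: {c7}.
The only common ancestor is c7, so it is the merge base.

c7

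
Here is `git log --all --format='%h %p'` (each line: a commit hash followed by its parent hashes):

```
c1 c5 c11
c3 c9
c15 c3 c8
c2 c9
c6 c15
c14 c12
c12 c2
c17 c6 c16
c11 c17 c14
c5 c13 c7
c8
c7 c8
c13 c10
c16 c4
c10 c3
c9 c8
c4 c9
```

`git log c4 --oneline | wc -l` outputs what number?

Walking parent pointers from c4: reachable set = {c4, c8, c9}.
That is 3 commits.

3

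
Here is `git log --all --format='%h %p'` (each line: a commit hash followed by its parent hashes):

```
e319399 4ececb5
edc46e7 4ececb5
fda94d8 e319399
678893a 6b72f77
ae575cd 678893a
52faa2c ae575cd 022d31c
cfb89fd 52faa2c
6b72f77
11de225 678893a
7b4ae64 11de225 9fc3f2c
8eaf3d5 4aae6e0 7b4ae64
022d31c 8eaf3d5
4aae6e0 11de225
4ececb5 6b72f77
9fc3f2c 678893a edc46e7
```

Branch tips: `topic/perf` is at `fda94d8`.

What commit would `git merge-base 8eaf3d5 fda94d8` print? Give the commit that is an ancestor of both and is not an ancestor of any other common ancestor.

Ancestors of 8eaf3d5: {11de225, 4aae6e0, 4ececb5, 678893a, 6b72f77, 7b4ae64, 8eaf3d5, 9fc3f2c, edc46e7}.
Ancestors of fda94d8: {4ececb5, 6b72f77, e319399, fda94d8}.
Common ancestors: {4ececb5, 6b72f77}.
Among these, 4ececb5 is not an ancestor of any other common ancestor — it is the merge base.

4ececb5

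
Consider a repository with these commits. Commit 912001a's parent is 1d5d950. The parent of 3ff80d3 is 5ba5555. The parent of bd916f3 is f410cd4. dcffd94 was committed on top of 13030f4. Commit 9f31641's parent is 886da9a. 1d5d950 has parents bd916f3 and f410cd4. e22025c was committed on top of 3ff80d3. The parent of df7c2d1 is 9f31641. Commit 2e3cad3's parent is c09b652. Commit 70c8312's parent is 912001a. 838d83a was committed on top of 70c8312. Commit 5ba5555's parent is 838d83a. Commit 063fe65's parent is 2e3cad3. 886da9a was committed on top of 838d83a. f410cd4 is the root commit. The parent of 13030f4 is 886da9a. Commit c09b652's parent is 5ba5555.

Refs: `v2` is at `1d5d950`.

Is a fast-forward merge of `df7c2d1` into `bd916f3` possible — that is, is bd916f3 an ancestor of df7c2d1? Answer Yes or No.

A fast-forward from bd916f3 to df7c2d1 is possible iff bd916f3 is an ancestor of df7c2d1.
Ancestors of df7c2d1: {1d5d950, 70c8312, 838d83a, 886da9a, 912001a, 9f31641, bd916f3, df7c2d1, f410cd4}.
bd916f3 is among them, so fast-forward is possible.

Yes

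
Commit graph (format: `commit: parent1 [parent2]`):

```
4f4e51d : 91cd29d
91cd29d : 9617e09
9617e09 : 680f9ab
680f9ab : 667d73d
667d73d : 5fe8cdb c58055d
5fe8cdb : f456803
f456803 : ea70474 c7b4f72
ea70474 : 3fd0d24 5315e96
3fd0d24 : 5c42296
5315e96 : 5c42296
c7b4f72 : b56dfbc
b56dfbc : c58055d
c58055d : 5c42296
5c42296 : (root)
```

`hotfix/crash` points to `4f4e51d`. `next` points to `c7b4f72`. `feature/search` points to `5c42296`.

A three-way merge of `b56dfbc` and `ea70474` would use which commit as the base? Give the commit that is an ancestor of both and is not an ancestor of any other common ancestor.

Ancestors of b56dfbc: {5c42296, b56dfbc, c58055d}.
Ancestors of ea70474: {3fd0d24, 5315e96, 5c42296, ea70474}.
Common ancestors: {5c42296}.
The only common ancestor is 5c42296, so it is the merge base.

5c42296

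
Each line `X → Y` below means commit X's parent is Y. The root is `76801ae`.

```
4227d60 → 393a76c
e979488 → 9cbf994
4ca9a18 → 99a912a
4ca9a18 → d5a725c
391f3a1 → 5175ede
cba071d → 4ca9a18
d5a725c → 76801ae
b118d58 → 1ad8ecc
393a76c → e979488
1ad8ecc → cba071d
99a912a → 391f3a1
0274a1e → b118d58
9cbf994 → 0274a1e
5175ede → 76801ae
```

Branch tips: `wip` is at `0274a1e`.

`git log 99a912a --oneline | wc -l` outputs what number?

Walking parent pointers from 99a912a: reachable set = {391f3a1, 5175ede, 76801ae, 99a912a}.
That is 4 commits.

4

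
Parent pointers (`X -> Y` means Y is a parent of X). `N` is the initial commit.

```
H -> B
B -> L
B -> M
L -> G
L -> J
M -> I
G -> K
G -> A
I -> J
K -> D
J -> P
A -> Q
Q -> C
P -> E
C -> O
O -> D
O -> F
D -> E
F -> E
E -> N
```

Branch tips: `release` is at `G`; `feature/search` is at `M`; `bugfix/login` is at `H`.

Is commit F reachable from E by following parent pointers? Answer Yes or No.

No

Ancestors of E: {E, N}.
F is not in that set, so it is not an ancestor of E.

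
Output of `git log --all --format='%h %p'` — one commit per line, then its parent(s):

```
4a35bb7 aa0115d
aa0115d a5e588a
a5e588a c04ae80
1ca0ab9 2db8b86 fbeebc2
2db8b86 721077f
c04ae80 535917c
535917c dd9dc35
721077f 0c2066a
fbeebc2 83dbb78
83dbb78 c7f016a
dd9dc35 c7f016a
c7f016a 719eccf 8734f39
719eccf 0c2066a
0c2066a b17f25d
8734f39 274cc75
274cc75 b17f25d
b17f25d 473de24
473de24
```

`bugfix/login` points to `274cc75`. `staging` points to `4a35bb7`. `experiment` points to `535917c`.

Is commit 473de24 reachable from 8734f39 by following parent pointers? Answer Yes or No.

Ancestors of 8734f39 (commits reachable by following parents): {274cc75, 473de24, 8734f39, b17f25d}.
473de24 is in that set, so it is an ancestor of 8734f39.

Yes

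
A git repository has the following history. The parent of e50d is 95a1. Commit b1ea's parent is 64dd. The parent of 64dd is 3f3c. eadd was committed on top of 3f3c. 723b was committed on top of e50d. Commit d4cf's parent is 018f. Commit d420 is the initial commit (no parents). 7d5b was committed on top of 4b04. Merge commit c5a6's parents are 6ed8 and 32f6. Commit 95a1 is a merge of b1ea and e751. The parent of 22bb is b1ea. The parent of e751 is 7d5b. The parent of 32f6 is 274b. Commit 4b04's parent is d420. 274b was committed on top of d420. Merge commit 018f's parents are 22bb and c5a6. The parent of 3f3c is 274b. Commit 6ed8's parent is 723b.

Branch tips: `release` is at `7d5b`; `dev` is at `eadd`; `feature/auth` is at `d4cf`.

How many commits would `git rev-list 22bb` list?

Walking parent pointers from 22bb: reachable set = {22bb, 274b, 3f3c, 64dd, b1ea, d420}.
That is 6 commits.

6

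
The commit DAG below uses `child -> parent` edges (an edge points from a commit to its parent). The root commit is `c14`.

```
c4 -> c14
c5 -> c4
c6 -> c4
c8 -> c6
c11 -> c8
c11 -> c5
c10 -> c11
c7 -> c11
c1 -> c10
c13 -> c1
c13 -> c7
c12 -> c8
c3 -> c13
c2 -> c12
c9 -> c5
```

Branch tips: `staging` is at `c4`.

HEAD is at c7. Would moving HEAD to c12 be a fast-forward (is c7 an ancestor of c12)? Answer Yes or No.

A fast-forward from c7 to c12 is possible iff c7 is an ancestor of c12.
Ancestors of c12: {c12, c14, c4, c6, c8}.
c7 is not among them, so fast-forward is not possible.

No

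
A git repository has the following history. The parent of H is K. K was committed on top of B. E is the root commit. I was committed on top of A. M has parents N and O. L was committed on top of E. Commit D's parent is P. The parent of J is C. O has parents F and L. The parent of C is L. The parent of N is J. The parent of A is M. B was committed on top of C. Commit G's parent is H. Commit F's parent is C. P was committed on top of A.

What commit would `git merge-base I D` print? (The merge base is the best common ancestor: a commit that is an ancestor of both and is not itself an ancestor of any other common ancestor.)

Ancestors of I: {A, C, E, F, I, J, L, M, N, O}.
Ancestors of D: {A, C, D, E, F, J, L, M, N, O, P}.
Common ancestors: {A, C, E, F, J, L, M, N, O}.
Among these, A is not an ancestor of any other common ancestor — it is the merge base.

A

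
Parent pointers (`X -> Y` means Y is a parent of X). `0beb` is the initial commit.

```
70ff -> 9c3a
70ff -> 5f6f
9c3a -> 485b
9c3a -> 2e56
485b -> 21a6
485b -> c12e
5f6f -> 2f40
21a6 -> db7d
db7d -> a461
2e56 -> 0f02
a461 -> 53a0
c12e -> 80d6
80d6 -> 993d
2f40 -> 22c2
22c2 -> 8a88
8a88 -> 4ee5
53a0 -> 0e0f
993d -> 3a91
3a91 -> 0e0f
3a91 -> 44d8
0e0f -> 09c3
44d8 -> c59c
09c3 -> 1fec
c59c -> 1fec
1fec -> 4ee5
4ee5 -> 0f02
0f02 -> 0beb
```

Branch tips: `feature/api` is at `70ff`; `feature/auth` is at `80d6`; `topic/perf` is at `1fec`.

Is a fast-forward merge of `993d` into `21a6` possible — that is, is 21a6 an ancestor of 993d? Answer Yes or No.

A fast-forward from 21a6 to 993d is possible iff 21a6 is an ancestor of 993d.
Ancestors of 993d: {09c3, 0beb, 0e0f, 0f02, 1fec, 3a91, 44d8, 4ee5, 993d, c59c}.
21a6 is not among them, so fast-forward is not possible.

No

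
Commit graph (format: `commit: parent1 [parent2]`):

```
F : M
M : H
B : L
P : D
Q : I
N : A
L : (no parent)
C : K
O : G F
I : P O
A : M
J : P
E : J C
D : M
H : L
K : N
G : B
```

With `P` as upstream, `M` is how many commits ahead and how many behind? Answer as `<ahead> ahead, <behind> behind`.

Reachable from M: {H, L, M}.
Reachable from P: {D, H, L, M, P}.
Only in M's history (ahead): {} — 0.
Only in P's history (behind): {D, P} — 2.

0 ahead, 2 behind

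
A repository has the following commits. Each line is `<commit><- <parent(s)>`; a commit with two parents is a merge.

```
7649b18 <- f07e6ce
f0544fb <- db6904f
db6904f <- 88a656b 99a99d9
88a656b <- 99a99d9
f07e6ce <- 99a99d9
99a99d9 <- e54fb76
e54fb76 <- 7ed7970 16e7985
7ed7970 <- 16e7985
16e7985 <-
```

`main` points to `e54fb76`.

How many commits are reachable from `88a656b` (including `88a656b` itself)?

Walking parent pointers from 88a656b: reachable set = {16e7985, 7ed7970, 88a656b, 99a99d9, e54fb76}.
That is 5 commits.

5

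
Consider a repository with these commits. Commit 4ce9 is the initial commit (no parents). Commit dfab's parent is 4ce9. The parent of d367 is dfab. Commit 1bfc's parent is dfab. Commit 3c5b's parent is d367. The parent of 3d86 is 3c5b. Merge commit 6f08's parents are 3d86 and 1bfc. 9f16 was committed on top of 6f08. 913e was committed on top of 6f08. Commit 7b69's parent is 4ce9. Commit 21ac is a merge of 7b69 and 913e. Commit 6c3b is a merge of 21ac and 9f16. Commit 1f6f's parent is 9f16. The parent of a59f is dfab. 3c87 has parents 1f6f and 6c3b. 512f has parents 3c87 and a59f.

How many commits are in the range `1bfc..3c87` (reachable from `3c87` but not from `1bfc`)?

Reachable from 3c87: {1bfc, 1f6f, 21ac, 3c5b, 3c87, 3d86, 4ce9, 6c3b, 6f08, 7b69, 913e, 9f16, d367, dfab}.
Reachable from 1bfc: {1bfc, 4ce9, dfab}.
In 3c87's history but not 1bfc's: {1f6f, 21ac, 3c5b, 3c87, 3d86, 6c3b, 6f08, 7b69, 913e, 9f16, d367} — 11 commits.

11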